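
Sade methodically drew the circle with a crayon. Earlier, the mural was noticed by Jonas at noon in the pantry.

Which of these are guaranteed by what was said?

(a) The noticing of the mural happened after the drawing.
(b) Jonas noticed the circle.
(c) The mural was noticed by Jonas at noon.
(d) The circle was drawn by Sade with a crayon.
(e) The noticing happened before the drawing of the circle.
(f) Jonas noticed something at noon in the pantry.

(c), (d), (e), (f)

(a) Not entailed — the narrative places the noticing before the drawing, not after.
(b) Not entailed — Jonas noticed the mural, not the circle; the circle belongs to the drawing event.
(c) Entailed — the original entails any weakening of itself; this just drops 'in the pantry'.
(d) Entailed — this follows by dropping conjuncts from the drawing event's description.
(e) Entailed — the narrative places the noticing before the drawing.
(f) Entailed — generalizing the patient leaves a sub-description the original still satisfies.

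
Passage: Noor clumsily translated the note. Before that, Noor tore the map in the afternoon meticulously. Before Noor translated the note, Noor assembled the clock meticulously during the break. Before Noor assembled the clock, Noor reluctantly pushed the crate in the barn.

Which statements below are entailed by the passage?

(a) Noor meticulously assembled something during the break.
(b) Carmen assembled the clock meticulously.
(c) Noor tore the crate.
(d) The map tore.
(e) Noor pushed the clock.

(a) Entailed — this follows by dropping conjuncts from the assembling event's description.
(b) Not entailed — the passage has Noor assembling the clock, not Carmen.
(c) Not entailed — Noor tore the map, not the crate; the crate belongs to the pushing event.
(d) Entailed — 'Noor tore the map' is causative; it entails the inchoative 'the map tore'.
(e) Not entailed — Noor pushed the crate, not the clock; the clock belongs to the assembling event.

(a), (d)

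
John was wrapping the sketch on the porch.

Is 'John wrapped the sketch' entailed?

no

'was wrapping' is progressive; for an accomplishment like 'wrap the sketch', it doesn't entail completion.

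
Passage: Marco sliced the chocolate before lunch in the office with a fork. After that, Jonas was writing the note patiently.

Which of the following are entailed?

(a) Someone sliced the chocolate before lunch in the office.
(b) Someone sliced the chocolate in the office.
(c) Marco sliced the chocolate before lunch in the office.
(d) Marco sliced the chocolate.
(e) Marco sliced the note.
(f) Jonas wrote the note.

(a) Entailed — the original entails any weakening of itself; this just drops 'with a fork' and generalizes the agent.
(b) Entailed — the original entails any weakening of itself; this just drops 'before lunch', 'with a fork' and generalizes the agent.
(c) Entailed — dropping 'with a fork' leaves a sub-description the original still satisfies.
(d) Entailed — dropping 'in the office', 'before lunch', 'with a fork' leaves a sub-description the original still satisfies.
(e) Not entailed — Marco sliced the chocolate, not the note; the note belongs to the writing event.
(f) Not entailed — 'was writing' is progressive on an accomplishment; it does not entail the completed 'wrote'.

(a), (b), (c), (d)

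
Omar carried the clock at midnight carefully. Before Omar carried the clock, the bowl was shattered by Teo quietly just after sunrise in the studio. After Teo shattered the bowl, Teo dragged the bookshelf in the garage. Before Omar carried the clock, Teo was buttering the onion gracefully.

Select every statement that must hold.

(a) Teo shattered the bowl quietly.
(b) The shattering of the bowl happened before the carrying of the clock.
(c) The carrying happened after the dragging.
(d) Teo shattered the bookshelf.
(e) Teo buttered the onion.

(a) Entailed — the original entails any weakening of itself; this just drops 'just after sunrise', 'in the studio'.
(b) Entailed — the narrative places the shattering before the carrying.
(c) Not entailed — the narrative doesn't order the dragging relative to the carrying.
(d) Not entailed — Teo shattered the bowl, not the bookshelf; the bookshelf belongs to the dragging event.
(e) Not entailed — 'was buttering' is progressive on an accomplishment; it does not entail the completed 'buttered'.

(a), (b)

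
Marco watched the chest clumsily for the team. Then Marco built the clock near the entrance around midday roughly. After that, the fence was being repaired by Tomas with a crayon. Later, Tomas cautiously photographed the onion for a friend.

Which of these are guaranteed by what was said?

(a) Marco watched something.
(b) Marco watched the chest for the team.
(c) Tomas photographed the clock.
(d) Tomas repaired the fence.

(a) Entailed — the original entails any weakening of itself; this just drops 'clumsily', 'for the team' and generalizes the patient.
(b) Entailed — dropping 'clumsily' leaves a sub-description the original still satisfies.
(c) Not entailed — Tomas photographed the onion, not the clock; the clock belongs to the building event.
(d) Not entailed — 'was repairing' is progressive on an accomplishment; it does not entail the completed 'repaired'.

(a), (b)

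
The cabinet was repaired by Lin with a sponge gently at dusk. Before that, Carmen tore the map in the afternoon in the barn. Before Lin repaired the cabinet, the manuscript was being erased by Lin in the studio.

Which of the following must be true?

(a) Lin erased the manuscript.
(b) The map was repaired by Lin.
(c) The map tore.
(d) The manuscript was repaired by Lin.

(a) Not entailed — 'was erasing' is progressive on an accomplishment; it does not entail the completed 'erased'.
(b) Not entailed — Lin repaired the cabinet, not the map; the map belongs to the tearing event.
(c) Entailed — 'Carmen tore the map' is causative; it entails the inchoative 'the map tore'.
(d) Not entailed — Lin repaired the cabinet, not the manuscript; the manuscript belongs to the erasing event.

(c)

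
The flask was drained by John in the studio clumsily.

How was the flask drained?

'clumsily' marks the manner of the draining event.

clumsily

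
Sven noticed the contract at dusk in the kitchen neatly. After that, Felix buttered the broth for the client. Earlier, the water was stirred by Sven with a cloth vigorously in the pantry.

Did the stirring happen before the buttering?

yes

The narrative orders the stirring before the buttering.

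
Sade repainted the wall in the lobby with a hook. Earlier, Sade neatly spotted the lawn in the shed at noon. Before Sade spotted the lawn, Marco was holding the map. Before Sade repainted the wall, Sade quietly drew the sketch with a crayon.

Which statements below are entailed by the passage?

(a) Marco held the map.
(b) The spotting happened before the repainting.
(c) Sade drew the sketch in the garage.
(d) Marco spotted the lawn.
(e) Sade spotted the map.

(a), (b)

(a) Entailed — 'hold' is an activity; 'was holding' entails that some holding happened, so 'held' holds.
(b) Entailed — the narrative places the spotting before the repainting.
(c) Not entailed — 'in the garage' adds information not in the original event.
(d) Not entailed — the passage has Sade spotting the lawn, not Marco.
(e) Not entailed — Sade spotted the lawn, not the map; the map belongs to the holding event.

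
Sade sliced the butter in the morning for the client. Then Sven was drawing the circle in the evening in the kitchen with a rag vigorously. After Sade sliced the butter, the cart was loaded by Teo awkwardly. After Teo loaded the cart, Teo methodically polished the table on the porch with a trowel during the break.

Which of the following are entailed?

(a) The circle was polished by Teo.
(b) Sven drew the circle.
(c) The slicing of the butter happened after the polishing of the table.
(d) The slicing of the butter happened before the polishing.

(a) Not entailed — Teo polished the table, not the circle; the circle belongs to the drawing event.
(b) Not entailed — 'was drawing' is progressive on an accomplishment; it does not entail the completed 'drew'.
(c) Not entailed — the narrative places the slicing before the polishing, not after.
(d) Entailed — the narrative places the slicing before the polishing.

(d)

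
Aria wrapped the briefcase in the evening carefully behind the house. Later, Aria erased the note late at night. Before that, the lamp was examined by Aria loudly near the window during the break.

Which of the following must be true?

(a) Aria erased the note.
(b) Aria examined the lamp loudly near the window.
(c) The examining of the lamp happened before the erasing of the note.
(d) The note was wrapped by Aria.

(a) Entailed — the original entails any weakening of itself; this just drops 'late at night'.
(b) Entailed — this follows by dropping conjuncts from the examining event's description.
(c) Entailed — the narrative places the examining before the erasing.
(d) Not entailed — Aria wrapped the briefcase, not the note; the note belongs to the erasing event.

(a), (b), (c)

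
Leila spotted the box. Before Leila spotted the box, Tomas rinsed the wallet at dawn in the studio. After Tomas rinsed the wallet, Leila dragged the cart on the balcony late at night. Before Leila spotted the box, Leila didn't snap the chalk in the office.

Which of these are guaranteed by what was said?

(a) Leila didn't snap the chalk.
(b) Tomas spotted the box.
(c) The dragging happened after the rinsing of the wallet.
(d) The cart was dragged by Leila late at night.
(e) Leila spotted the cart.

(a) Not entailed — dropping 'in the office' under negation is not valid — the original leaves open that Leila snapped the chalk some other way.
(b) Not entailed — the passage has Leila spotting the box, not Tomas.
(c) Entailed — the narrative places the rinsing before the dragging.
(d) Entailed — the original entails any weakening of itself; this just drops 'on the balcony'.
(e) Not entailed — Leila spotted the box, not the cart; the cart belongs to the dragging event.

(c), (d)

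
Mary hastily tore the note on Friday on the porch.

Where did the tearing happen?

'on the porch' marks the location of the tearing event.

on the porch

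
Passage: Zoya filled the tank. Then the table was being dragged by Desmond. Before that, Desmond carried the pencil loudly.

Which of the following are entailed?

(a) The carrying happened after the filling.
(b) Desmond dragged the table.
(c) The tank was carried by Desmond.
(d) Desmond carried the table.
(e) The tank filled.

(b), (e)

(a) Not entailed — the narrative doesn't order the filling relative to the carrying.
(b) Entailed — 'drag' is an activity; 'was dragging' entails that some dragging happened, so 'dragged' holds.
(c) Not entailed — Desmond carried the pencil, not the tank; the tank belongs to the filling event.
(d) Not entailed — Desmond carried the pencil, not the table; the table belongs to the dragging event.
(e) Entailed — 'Zoya filled the tank' is causative; it entails the inchoative 'the tank filled'.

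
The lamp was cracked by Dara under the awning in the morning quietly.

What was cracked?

'the lamp' marks the patient of the cracking event.

the lamp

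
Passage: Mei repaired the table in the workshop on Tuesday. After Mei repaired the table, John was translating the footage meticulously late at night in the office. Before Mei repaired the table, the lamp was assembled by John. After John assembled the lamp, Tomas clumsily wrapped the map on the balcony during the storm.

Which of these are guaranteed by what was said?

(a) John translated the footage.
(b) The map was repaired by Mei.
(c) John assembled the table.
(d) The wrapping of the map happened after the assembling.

(d)

(a) Not entailed — 'was translating' is progressive on an accomplishment; it does not entail the completed 'translated'.
(b) Not entailed — Mei repaired the table, not the map; the map belongs to the wrapping event.
(c) Not entailed — John assembled the lamp, not the table; the table belongs to the repairing event.
(d) Entailed — the narrative places the assembling before the wrapping.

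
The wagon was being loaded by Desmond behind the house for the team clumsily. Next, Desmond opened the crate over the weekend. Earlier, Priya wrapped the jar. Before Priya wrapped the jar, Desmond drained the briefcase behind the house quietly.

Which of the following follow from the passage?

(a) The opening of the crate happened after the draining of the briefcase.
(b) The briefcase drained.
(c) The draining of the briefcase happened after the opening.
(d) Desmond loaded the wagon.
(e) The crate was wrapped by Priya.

(a) Entailed — the narrative places the draining before the opening.
(b) Entailed — 'Desmond drained the briefcase' is causative; it entails the inchoative 'the briefcase drained'.
(c) Not entailed — the narrative places the draining before the opening, not after.
(d) Not entailed — 'was loading' is progressive on an accomplishment; it does not entail the completed 'loaded'.
(e) Not entailed — Priya wrapped the jar, not the crate; the crate belongs to the opening event.

(a), (b)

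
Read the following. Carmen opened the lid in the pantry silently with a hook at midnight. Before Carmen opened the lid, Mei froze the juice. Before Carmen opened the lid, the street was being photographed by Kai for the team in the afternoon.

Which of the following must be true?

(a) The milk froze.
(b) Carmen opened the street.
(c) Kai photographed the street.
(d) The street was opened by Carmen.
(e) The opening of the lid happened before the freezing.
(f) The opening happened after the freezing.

(a) Not entailed — the juice is what froze, not the milk.
(b) Not entailed — Carmen opened the lid, not the street; the street belongs to the photographing event.
(c) Not entailed — 'was photographing' is progressive on an accomplishment; it does not entail the completed 'photographed'.
(d) Not entailed — Carmen opened the lid, not the street; the street belongs to the photographing event.
(e) Not entailed — the narrative places the freezing before the opening, not after.
(f) Entailed — the narrative places the freezing before the opening.

(f)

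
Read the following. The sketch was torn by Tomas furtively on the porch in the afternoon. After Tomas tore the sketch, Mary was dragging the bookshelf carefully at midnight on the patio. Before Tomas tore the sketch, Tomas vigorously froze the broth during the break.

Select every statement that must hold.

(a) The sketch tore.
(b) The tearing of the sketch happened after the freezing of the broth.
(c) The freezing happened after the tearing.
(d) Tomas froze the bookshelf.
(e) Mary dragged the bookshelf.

(a), (b), (e)

(a) Entailed — 'Tomas tore the sketch' is causative; it entails the inchoative 'the sketch tore'.
(b) Entailed — the narrative places the freezing before the tearing.
(c) Not entailed — the narrative places the freezing before the tearing, not after.
(d) Not entailed — Tomas froze the broth, not the bookshelf; the bookshelf belongs to the dragging event.
(e) Entailed — 'drag' is an activity; 'was dragging' entails that some dragging happened, so 'dragged' holds.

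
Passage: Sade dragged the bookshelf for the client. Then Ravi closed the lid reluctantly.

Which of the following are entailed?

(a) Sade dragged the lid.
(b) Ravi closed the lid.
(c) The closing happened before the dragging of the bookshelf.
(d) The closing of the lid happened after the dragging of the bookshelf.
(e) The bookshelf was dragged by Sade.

(b), (d), (e)

(a) Not entailed — Sade dragged the bookshelf, not the lid; the lid belongs to the closing event.
(b) Entailed — this follows by dropping conjuncts from the closing event's description.
(c) Not entailed — the narrative places the dragging before the closing, not after.
(d) Entailed — the narrative places the dragging before the closing.
(e) Entailed — dropping 'for the client' leaves a sub-description the original still satisfies.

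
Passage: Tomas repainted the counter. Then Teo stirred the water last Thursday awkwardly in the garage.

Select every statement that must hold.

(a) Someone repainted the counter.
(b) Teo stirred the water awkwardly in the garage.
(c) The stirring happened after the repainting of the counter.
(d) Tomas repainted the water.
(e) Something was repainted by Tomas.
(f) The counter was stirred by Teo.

(a) Entailed — the original entails any weakening of itself; this just generalizes the agent.
(b) Entailed — this follows by dropping conjuncts from the stirring event's description.
(c) Entailed — the narrative places the repainting before the stirring.
(d) Not entailed — Tomas repainted the counter, not the water; the water belongs to the stirring event.
(e) Entailed — generalizing the patient leaves a sub-description the original still satisfies.
(f) Not entailed — Teo stirred the water, not the counter; the counter belongs to the repainting event.

(a), (b), (c), (e)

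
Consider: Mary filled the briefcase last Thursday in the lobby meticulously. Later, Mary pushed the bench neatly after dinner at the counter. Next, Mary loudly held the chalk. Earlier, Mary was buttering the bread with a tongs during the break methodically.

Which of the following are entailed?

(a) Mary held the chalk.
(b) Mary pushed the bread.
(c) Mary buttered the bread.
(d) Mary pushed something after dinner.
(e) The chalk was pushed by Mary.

(a) Entailed — this follows by dropping conjuncts from the holding event's description.
(b) Not entailed — Mary pushed the bench, not the bread; the bread belongs to the buttering event.
(c) Not entailed — 'was buttering' is progressive on an accomplishment; it does not entail the completed 'buttered'.
(d) Entailed — the original entails any weakening of itself; this just drops 'at the counter', 'neatly' and generalizes the patient.
(e) Not entailed — Mary pushed the bench, not the chalk; the chalk belongs to the holding event.

(a), (d)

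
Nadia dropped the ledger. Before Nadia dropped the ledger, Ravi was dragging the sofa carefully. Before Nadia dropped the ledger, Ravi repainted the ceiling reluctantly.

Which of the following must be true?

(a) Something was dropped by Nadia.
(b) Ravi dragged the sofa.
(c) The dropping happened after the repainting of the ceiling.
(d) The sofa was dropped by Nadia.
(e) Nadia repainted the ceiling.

(a), (b), (c)

(a) Entailed — the original entails any weakening of itself; this just generalizes the patient.
(b) Entailed — 'drag' is an activity; 'was dragging' entails that some dragging happened, so 'dragged' holds.
(c) Entailed — the narrative places the repainting before the dropping.
(d) Not entailed — Nadia dropped the ledger, not the sofa; the sofa belongs to the dragging event.
(e) Not entailed — the passage has Ravi repainting the ceiling, not Nadia.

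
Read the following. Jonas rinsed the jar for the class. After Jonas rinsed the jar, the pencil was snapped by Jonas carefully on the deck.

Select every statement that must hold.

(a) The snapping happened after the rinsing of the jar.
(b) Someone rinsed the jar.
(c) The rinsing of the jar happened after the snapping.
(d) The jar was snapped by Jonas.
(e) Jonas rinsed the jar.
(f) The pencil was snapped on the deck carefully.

(a), (b), (e), (f)

(a) Entailed — the narrative places the rinsing before the snapping.
(b) Entailed — dropping 'for the class' and generalizing the agent leaves a sub-description the original still satisfies.
(c) Not entailed — the narrative places the rinsing before the snapping, not after.
(d) Not entailed — Jonas snapped the pencil, not the jar; the jar belongs to the rinsing event.
(e) Entailed — dropping 'for the class' leaves a sub-description the original still satisfies.
(f) Entailed — every conjunct here is already in the original snapping event.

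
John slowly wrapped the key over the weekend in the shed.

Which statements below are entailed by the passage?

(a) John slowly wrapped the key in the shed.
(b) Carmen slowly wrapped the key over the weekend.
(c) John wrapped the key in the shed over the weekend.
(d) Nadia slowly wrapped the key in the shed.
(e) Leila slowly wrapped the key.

(a) Entailed — every conjunct here is already in the original wrapping event.
(b) Not entailed — the passage has John wrapping the key, not Carmen.
(c) Entailed — every conjunct here is already in the original wrapping event.
(d) Not entailed — the passage has John wrapping the key, not Nadia.
(e) Not entailed — the passage has John wrapping the key, not Leila.

(a), (c)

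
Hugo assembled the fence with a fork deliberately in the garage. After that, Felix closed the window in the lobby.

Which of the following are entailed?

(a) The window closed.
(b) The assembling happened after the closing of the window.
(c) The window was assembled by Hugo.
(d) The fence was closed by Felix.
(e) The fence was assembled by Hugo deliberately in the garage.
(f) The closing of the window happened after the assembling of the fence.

(a), (e), (f)

(a) Entailed — 'Felix closed the window' is causative; it entails the inchoative 'the window closed'.
(b) Not entailed — the narrative places the assembling before the closing, not after.
(c) Not entailed — Hugo assembled the fence, not the window; the window belongs to the closing event.
(d) Not entailed — Felix closed the window, not the fence; the fence belongs to the assembling event.
(e) Entailed — every conjunct here is already in the original assembling event.
(f) Entailed — the narrative places the assembling before the closing.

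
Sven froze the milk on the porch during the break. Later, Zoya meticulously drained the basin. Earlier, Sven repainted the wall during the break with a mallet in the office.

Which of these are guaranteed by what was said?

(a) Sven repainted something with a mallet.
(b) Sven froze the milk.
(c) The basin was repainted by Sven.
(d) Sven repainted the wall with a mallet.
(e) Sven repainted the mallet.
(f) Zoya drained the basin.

(a), (b), (d), (f)

(a) Entailed — the original entails any weakening of itself; this just drops 'during the break', 'in the office' and generalizes the patient.
(b) Entailed — every conjunct here is already in the original freezing event.
(c) Not entailed — Sven repainted the wall, not the basin; the basin belongs to the draining event.
(d) Entailed — the original entails any weakening of itself; this just drops 'during the break', 'in the office'.
(e) Not entailed — the mallet is the instrument, not what was repainted.
(f) Entailed — dropping 'meticulously' leaves a sub-description the original still satisfies.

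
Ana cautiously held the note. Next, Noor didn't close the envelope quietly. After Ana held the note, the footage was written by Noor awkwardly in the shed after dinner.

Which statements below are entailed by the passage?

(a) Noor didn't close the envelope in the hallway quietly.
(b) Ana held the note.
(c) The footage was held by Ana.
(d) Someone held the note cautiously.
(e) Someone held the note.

(a), (b), (d), (e)

(a) Entailed — under negation, adding a further restriction is entailed: if no such closing event occurred, none occurred in the hallway either.
(b) Entailed — dropping 'cautiously' leaves a sub-description the original still satisfies.
(c) Not entailed — Ana held the note, not the footage; the footage belongs to the writing event.
(d) Entailed — generalizing the agent leaves a sub-description the original still satisfies.
(e) Entailed — this follows by dropping conjuncts from the holding event's description.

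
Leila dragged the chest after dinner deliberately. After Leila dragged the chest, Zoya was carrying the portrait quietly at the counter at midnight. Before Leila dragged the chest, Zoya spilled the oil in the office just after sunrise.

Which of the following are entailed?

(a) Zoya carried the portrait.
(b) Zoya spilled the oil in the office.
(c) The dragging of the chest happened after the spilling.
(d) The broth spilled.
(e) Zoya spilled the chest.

(a), (b), (c)

(a) Entailed — 'carry' is an activity; 'was carrying' entails that some carrying happened, so 'carried' holds.
(b) Entailed — dropping 'just after sunrise' leaves a sub-description the original still satisfies.
(c) Entailed — the narrative places the spilling before the dragging.
(d) Not entailed — the oil is what spilled, not the broth.
(e) Not entailed — Zoya spilled the oil, not the chest; the chest belongs to the dragging event.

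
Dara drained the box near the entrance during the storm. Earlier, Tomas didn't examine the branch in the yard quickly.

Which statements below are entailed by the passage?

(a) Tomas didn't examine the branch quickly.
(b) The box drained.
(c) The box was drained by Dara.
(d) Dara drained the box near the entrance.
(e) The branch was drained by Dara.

(b), (c), (d)

(a) Not entailed — dropping 'in the yard' under negation is not valid — the original leaves open that Tomas examined the branch some other way.
(b) Entailed — 'Dara drained the box' is causative; it entails the inchoative 'the box drained'.
(c) Entailed — this follows by dropping conjuncts from the draining event's description.
(d) Entailed — dropping 'during the storm' leaves a sub-description the original still satisfies.
(e) Not entailed — Dara drained the box, not the branch; the branch belongs to the examining event.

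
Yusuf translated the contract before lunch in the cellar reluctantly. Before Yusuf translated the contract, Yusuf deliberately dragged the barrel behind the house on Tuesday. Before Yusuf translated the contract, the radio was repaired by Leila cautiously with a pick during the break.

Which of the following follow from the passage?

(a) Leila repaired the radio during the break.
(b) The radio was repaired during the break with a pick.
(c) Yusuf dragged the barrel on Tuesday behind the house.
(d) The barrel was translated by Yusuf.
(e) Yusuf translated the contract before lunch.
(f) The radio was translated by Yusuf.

(a), (b), (c), (e)

(a) Entailed — this follows by dropping conjuncts from the repairing event's description.
(b) Entailed — dropping 'cautiously' and generalizing the agent leaves a sub-description the original still satisfies.
(c) Entailed — the original entails any weakening of itself; this just drops 'deliberately'.
(d) Not entailed — Yusuf translated the contract, not the barrel; the barrel belongs to the dragging event.
(e) Entailed — the original entails any weakening of itself; this just drops 'reluctantly', 'in the cellar'.
(f) Not entailed — Yusuf translated the contract, not the radio; the radio belongs to the repairing event.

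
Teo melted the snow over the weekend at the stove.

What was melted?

'the snow' marks the patient of the melting event.

the snow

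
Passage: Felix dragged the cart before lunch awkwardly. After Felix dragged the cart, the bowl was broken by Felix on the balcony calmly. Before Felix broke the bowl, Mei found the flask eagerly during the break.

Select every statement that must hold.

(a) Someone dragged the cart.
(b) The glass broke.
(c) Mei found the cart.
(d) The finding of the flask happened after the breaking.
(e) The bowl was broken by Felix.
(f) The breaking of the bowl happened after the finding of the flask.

(a), (e), (f)

(a) Entailed — dropping 'awkwardly', 'before lunch' and generalizing the agent leaves a sub-description the original still satisfies.
(b) Not entailed — the bowl is what broke, not the glass.
(c) Not entailed — Mei found the flask, not the cart; the cart belongs to the dragging event.
(d) Not entailed — the narrative places the finding before the breaking, not after.
(e) Entailed — dropping 'on the balcony', 'calmly' leaves a sub-description the original still satisfies.
(f) Entailed — the narrative places the finding before the breaking.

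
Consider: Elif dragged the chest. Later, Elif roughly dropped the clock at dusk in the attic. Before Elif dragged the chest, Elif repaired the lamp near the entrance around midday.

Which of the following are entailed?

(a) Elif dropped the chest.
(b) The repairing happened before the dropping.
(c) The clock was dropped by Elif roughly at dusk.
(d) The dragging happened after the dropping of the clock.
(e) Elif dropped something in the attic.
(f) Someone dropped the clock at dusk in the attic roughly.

(a) Not entailed — Elif dropped the clock, not the chest; the chest belongs to the dragging event.
(b) Entailed — the narrative places the repairing before the dropping.
(c) Entailed — this follows by dropping conjuncts from the dropping event's description.
(d) Not entailed — the narrative places the dragging before the dropping, not after.
(e) Entailed — every conjunct here is already in the original dropping event.
(f) Entailed — every conjunct here is already in the original dropping event.

(b), (c), (e), (f)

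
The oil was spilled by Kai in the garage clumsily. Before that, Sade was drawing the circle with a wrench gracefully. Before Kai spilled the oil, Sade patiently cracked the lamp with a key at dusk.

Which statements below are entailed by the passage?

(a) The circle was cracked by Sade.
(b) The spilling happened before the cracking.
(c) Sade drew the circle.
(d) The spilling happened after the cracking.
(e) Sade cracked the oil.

(d)

(a) Not entailed — Sade cracked the lamp, not the circle; the circle belongs to the drawing event.
(b) Not entailed — the narrative places the cracking before the spilling, not after.
(c) Not entailed — 'was drawing' is progressive on an accomplishment; it does not entail the completed 'drew'.
(d) Entailed — the narrative places the cracking before the spilling.
(e) Not entailed — Sade cracked the lamp, not the oil; the oil belongs to the spilling event.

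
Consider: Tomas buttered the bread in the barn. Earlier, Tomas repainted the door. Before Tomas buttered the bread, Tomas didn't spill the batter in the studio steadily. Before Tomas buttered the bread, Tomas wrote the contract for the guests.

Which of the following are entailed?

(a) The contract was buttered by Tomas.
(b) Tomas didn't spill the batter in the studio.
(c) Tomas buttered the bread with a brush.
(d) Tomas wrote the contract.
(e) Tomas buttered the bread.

(a) Not entailed — Tomas buttered the bread, not the contract; the contract belongs to the writing event.
(b) Not entailed — dropping 'steadily' under negation is not valid — the original leaves open that Tomas spilled the batter some other way.
(c) Not entailed — 'with a brush' adds information not in the original event.
(d) Entailed — the original entails any weakening of itself; this just drops 'for the guests'.
(e) Entailed — the original entails any weakening of itself; this just drops 'in the barn'.

(d), (e)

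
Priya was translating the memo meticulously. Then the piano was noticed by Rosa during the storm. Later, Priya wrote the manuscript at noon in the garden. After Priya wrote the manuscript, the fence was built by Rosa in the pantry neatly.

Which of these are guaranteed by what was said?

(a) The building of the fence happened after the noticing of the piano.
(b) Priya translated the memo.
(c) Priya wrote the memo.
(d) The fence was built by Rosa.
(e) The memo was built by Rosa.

(a), (d)

(a) Entailed — the narrative places the noticing before the building.
(b) Not entailed — 'was translating' is progressive on an accomplishment; it does not entail the completed 'translated'.
(c) Not entailed — Priya wrote the manuscript, not the memo; the memo belongs to the translating event.
(d) Entailed — dropping 'neatly', 'in the pantry' leaves a sub-description the original still satisfies.
(e) Not entailed — Rosa built the fence, not the memo; the memo belongs to the translating event.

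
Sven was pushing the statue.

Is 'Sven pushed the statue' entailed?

yes

'push' is atelic; if Sven was pushing the statue, then Sven pushed the statue (for some time).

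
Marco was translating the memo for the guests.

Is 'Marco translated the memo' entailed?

no

'was translating' is progressive; for an accomplishment like 'translate the memo', it doesn't entail completion.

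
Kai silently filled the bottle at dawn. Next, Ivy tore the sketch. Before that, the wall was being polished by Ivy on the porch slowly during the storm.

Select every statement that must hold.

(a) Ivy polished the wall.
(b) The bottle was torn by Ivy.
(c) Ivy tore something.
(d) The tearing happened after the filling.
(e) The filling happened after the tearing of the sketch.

(a), (c), (d)

(a) Entailed — 'polish' is an activity; 'was polishing' entails that some polishing happened, so 'polished' holds.
(b) Not entailed — Ivy tore the sketch, not the bottle; the bottle belongs to the filling event.
(c) Entailed — generalizing the patient leaves a sub-description the original still satisfies.
(d) Entailed — the narrative places the filling before the tearing.
(e) Not entailed — the narrative places the filling before the tearing, not after.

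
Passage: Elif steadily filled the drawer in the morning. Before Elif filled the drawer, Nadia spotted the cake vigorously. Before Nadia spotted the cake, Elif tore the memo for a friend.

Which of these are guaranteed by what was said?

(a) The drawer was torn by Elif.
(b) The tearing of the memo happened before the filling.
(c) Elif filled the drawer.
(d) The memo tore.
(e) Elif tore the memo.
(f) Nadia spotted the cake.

(b), (c), (d), (e), (f)

(a) Not entailed — Elif tore the memo, not the drawer; the drawer belongs to the filling event.
(b) Entailed — the narrative places the tearing before the filling.
(c) Entailed — dropping 'in the morning', 'steadily' leaves a sub-description the original still satisfies.
(d) Entailed — 'Elif tore the memo' is causative; it entails the inchoative 'the memo tore'.
(e) Entailed — every conjunct here is already in the original tearing event.
(f) Entailed — every conjunct here is already in the original spotting event.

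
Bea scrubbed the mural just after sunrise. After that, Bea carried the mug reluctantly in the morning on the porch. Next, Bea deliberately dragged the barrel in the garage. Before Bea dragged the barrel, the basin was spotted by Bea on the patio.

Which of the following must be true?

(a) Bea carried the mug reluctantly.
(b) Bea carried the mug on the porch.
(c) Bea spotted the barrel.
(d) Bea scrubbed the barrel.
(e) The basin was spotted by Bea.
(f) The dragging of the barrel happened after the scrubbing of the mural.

(a) Entailed — this follows by dropping conjuncts from the carrying event's description.
(b) Entailed — the original entails any weakening of itself; this just drops 'in the morning', 'reluctantly'.
(c) Not entailed — Bea spotted the basin, not the barrel; the barrel belongs to the dragging event.
(d) Not entailed — Bea scrubbed the mural, not the barrel; the barrel belongs to the dragging event.
(e) Entailed — every conjunct here is already in the original spotting event.
(f) Entailed — the narrative places the scrubbing before the dragging.

(a), (b), (e), (f)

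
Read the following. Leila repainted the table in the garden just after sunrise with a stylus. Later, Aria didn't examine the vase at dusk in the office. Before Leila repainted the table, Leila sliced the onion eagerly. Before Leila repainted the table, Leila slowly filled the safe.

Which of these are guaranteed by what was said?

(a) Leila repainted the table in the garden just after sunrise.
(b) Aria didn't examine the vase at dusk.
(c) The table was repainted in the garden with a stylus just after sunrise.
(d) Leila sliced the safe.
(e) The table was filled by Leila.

(a) Entailed — dropping 'with a stylus' leaves a sub-description the original still satisfies.
(b) Not entailed — dropping 'in the office' under negation is not valid — the original leaves open that Aria examined the vase some other way.
(c) Entailed — this follows by dropping conjuncts from the repainting event's description.
(d) Not entailed — Leila sliced the onion, not the safe; the safe belongs to the filling event.
(e) Not entailed — Leila filled the safe, not the table; the table belongs to the repainting event.

(a), (c)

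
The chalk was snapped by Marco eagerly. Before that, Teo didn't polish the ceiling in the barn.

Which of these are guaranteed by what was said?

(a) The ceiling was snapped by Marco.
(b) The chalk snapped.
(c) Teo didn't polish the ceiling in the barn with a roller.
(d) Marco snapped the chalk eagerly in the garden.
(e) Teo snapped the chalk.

(a) Not entailed — Marco snapped the chalk, not the ceiling; the ceiling belongs to the polishing event.
(b) Entailed — 'Marco snapped the chalk' is causative; it entails the inchoative 'the chalk snapped'.
(c) Entailed — under negation, adding a further restriction is entailed: if no such polishing event occurred, none occurred with a roller either.
(d) Not entailed — 'in the garden' adds information not in the original event.
(e) Not entailed — the passage has Marco snapping the chalk, not Teo.

(b), (c)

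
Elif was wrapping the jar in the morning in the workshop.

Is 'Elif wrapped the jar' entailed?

'was wrapping' is progressive; for an accomplishment like 'wrap the jar', it doesn't entail completion.

no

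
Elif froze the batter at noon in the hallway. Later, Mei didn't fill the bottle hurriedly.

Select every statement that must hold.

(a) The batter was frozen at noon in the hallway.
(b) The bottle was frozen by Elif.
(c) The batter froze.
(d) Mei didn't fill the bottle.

(a), (c)

(a) Entailed — the original entails any weakening of itself; this just generalizes the agent.
(b) Not entailed — Elif froze the batter, not the bottle; the bottle belongs to the filling event.
(c) Entailed — 'Elif froze the batter' is causative; it entails the inchoative 'the batter froze'.
(d) Not entailed — dropping 'hurriedly' under negation is not valid — the original leaves open that Mei filled the bottle some other way.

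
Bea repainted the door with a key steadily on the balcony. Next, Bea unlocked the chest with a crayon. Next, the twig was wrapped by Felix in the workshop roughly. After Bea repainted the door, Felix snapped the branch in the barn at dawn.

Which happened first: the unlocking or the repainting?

The connectives place the repainting before the unlocking.

the repainting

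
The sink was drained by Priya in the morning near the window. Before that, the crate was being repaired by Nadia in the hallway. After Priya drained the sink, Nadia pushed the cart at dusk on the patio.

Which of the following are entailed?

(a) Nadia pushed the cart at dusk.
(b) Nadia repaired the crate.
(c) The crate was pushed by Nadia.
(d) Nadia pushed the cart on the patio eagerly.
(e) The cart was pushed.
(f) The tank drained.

(a) Entailed — every conjunct here is already in the original pushing event.
(b) Not entailed — 'was repairing' is progressive on an accomplishment; it does not entail the completed 'repaired'.
(c) Not entailed — Nadia pushed the cart, not the crate; the crate belongs to the repairing event.
(d) Not entailed — 'eagerly' adds information not in the original event.
(e) Entailed — every conjunct here is already in the original pushing event.
(f) Not entailed — the sink is what drained, not the tank.

(a), (e)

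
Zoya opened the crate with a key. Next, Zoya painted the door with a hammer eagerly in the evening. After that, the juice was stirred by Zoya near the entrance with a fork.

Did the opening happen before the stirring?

The narrative orders the opening before the stirring.

yes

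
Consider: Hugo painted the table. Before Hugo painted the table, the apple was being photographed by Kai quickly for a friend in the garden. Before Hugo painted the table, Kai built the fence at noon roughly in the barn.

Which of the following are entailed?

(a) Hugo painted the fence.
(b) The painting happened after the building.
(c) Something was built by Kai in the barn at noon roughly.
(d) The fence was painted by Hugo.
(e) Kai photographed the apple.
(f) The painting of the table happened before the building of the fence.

(a) Not entailed — Hugo painted the table, not the fence; the fence belongs to the building event.
(b) Entailed — the narrative places the building before the painting.
(c) Entailed — generalizing the patient leaves a sub-description the original still satisfies.
(d) Not entailed — Hugo painted the table, not the fence; the fence belongs to the building event.
(e) Not entailed — 'was photographing' is progressive on an accomplishment; it does not entail the completed 'photographed'.
(f) Not entailed — the narrative places the building before the painting, not after.

(b), (c)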